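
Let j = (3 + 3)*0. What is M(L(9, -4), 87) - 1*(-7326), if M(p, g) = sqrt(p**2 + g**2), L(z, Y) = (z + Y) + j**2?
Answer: 7326 + sqrt(7594) ≈ 7413.1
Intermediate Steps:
j = 0 (j = 6*0 = 0)
L(z, Y) = Y + z (L(z, Y) = (z + Y) + 0**2 = (Y + z) + 0 = Y + z)
M(p, g) = sqrt(g**2 + p**2)
M(L(9, -4), 87) - 1*(-7326) = sqrt(87**2 + (-4 + 9)**2) - 1*(-7326) = sqrt(7569 + 5**2) + 7326 = sqrt(7569 + 25) + 7326 = sqrt(7594) + 7326 = 7326 + sqrt(7594)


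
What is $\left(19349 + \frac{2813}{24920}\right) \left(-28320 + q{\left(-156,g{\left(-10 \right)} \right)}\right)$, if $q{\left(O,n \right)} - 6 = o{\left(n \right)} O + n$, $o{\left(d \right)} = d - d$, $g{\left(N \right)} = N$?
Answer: $- \frac{3414315822333}{6230} \approx -5.4804 \cdot 10^{8}$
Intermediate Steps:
$o{\left(d \right)} = 0$
$q{\left(O,n \right)} = 6 + n$ ($q{\left(O,n \right)} = 6 + \left(0 O + n\right) = 6 + \left(0 + n\right) = 6 + n$)
$\left(19349 + \frac{2813}{24920}\right) \left(-28320 + q{\left(-156,g{\left(-10 \right)} \right)}\right) = \left(19349 + \frac{2813}{24920}\right) \left(-28320 + \left(6 - 10\right)\right) = \left(19349 + 2813 \cdot \frac{1}{24920}\right) \left(-28320 - 4\right) = \left(19349 + \frac{2813}{24920}\right) \left(-28324\right) = \frac{482179893}{24920} \left(-28324\right) = - \frac{3414315822333}{6230}$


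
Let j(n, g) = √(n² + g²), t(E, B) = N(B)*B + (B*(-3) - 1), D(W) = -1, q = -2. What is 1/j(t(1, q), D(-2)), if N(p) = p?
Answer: √82/82 ≈ 0.11043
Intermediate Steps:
t(E, B) = -1 + B² - 3*B (t(E, B) = B*B + (B*(-3) - 1) = B² + (-3*B - 1) = B² + (-1 - 3*B) = -1 + B² - 3*B)
j(n, g) = √(g² + n²)
1/j(t(1, q), D(-2)) = 1/(√((-1)² + (-1 + (-2)² - 3*(-2))²)) = 1/(√(1 + (-1 + 4 + 6)²)) = 1/(√(1 + 9²)) = 1/(√(1 + 81)) = 1/(√82) = √82/82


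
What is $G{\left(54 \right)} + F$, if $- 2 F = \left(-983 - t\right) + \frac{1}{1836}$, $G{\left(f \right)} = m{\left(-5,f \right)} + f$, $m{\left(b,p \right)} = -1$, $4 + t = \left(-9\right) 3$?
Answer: $\frac{1942487}{3672} \approx 529.0$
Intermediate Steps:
$t = -31$ ($t = -4 - 27 = -31$)
$G{\left(f \right)} = -1 + f$
$F = \frac{1747871}{3672}$ ($F = - \frac{\left(-983 - -31\right) + \frac{1}{1836}}{2} = - \frac{\left(-983 + 31\right) + \frac{1}{1836}}{2} = - \frac{-952 + \frac{1}{1836}}{2} = \left(- \frac{1}{2}\right) \left(- \frac{1747871}{1836}\right) = \frac{1747871}{3672} \approx 476.0$)
$G{\left(54 \right)} + F = \left(-1 + 54\right) + \frac{1747871}{3672} = 53 + \frac{1747871}{3672} = \frac{1942487}{3672}$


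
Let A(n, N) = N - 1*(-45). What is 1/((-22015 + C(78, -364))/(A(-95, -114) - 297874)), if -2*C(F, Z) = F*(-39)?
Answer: 297943/20494 ≈ 14.538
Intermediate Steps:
A(n, N) = 45 + N (A(n, N) = N + 45 = 45 + N)
C(F, Z) = 39*F/2 (C(F, Z) = -F*(-39)/2 = -(-39)*F/2 = 39*F/2)
1/((-22015 + C(78, -364))/(A(-95, -114) - 297874)) = 1/((-22015 + (39/2)*78)/((45 - 114) - 297874)) = 1/((-22015 + 1521)/(-69 - 297874)) = 1/(-20494/(-297943)) = 1/(-20494*(-1/297943)) = 1/(20494/297943) = 297943/20494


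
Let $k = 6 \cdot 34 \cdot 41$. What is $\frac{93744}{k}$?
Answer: $\frac{7812}{697} \approx 11.208$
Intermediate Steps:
$k = 8364$ ($k = 204 \cdot 41 = 8364$)
$\frac{93744}{k} = \frac{93744}{8364} = 93744 \cdot \frac{1}{8364} = \frac{7812}{697}$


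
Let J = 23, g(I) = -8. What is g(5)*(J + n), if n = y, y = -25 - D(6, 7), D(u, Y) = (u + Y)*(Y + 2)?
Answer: 952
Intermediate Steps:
D(u, Y) = (2 + Y)*(Y + u) (D(u, Y) = (Y + u)*(2 + Y) = (2 + Y)*(Y + u))
y = -142 (y = -25 - (7² + 2*7 + 2*6 + 7*6) = -25 - (49 + 14 + 12 + 42) = -25 - 1*117 = -25 - 117 = -142)
n = -142
g(5)*(J + n) = -8*(23 - 142) = -8*(-119) = 952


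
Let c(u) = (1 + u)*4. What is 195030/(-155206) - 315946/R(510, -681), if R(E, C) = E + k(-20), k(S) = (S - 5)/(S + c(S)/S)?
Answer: -1990027486503/3215480305 ≈ -618.89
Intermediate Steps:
c(u) = 4 + 4*u
k(S) = (-5 + S)/(S + (4 + 4*S)/S) (k(S) = (S - 5)/(S + (4 + 4*S)/S) = (-5 + S)/(S + (4 + 4*S)/S))
R(E, C) = 125/81 + E (R(E, C) = E - 20*(-5 - 20)/(4 + (-20)² + 4*(-20)) = E - 20*(-25)/(4 + 400 - 80) = E - 20*(-25)/324 = E - 20*1/324*(-25) = E + 125/81 = 125/81 + E)
195030/(-155206) - 315946/R(510, -681) = 195030/(-155206) - 315946/(125/81 + 510) = 195030*(-1/155206) - 315946/41435/81 = -97515/77603 - 315946*81/41435 = -97515/77603 - 25591626/41435 = -1990027486503/3215480305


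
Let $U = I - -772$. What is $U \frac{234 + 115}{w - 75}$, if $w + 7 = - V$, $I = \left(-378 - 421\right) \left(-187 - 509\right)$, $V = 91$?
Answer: $- \frac{194349724}{173} \approx -1.1234 \cdot 10^{6}$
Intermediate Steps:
$I = 556104$ ($I = \left(-799\right) \left(-696\right) = 556104$)
$U = 556876$ ($U = 556104 - -772 = 556104 + 772 = 556876$)
$w = -98$ ($w = -7 - 91 = -98$)
$U \frac{234 + 115}{w - 75} = 556876 \frac{234 + 115}{-98 - 75} = 556876 \frac{349}{-173} = 556876 \cdot 349 \left(- \frac{1}{173}\right) = 556876 \left(- \frac{349}{173}\right) = - \frac{194349724}{173}$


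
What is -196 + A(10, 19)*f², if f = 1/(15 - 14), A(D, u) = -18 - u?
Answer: -233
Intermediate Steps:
f = 1 (f = 1/1 = 1)
-196 + A(10, 19)*f² = -196 + (-18 - 1*19)*1² = -196 + (-18 - 19)*1 = -196 - 37*1 = -196 - 37 = -233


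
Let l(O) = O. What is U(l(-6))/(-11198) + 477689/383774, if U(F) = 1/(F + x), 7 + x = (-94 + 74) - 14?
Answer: 62852742652/50495639711 ≈ 1.2447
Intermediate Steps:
x = -41 (x = -7 + ((-94 + 74) - 14) = -7 + (-20 - 14) = -7 - 34 = -41)
U(F) = 1/(-41 + F) (U(F) = 1/(F - 41) = 1/(-41 + F))
U(l(-6))/(-11198) + 477689/383774 = 1/(-41 - 6*(-11198)) + 477689/383774 = -1/11198/(-47) + 477689*(1/383774) = -1/47*(-1/11198) + 477689/383774 = 1/526306 + 477689/383774 = 62852742652/50495639711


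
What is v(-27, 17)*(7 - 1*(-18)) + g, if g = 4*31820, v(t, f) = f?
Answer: 127705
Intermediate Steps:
g = 127280
v(-27, 17)*(7 - 1*(-18)) + g = 17*(7 - 1*(-18)) + 127280 = 17*(7 + 18) + 127280 = 17*25 + 127280 = 425 + 127280 = 127705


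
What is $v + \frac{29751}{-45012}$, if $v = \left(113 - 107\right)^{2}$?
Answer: $\frac{530227}{15004} \approx 35.339$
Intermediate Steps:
$v = 36$ ($v = 6^{2} = 36$)
$v + \frac{29751}{-45012} = 36 + \frac{29751}{-45012} = 36 + 29751 \left(- \frac{1}{45012}\right) = 36 - \frac{9917}{15004} = \frac{530227}{15004}$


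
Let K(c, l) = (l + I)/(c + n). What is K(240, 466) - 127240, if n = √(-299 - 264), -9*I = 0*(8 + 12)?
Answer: 2*(-63620*√563 + 15268567*I)/(√563 - 240*I) ≈ -1.2724e+5 - 0.1901*I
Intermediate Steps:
I = 0 (I = -0*(8 + 12) = -0*20 = -⅑*0 = 0)
n = I*√563 (n = √(-563) = I*√563 ≈ 23.728*I)
K(c, l) = l/(c + I*√563) (K(c, l) = (l + 0)/(c + I*√563) = l/(c + I*√563))
K(240, 466) - 127240 = 466/(240 + I*√563) - 127240 = -127240 + 466/(240 + I*√563)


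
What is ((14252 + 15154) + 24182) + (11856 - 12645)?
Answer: 52799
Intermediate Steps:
((14252 + 15154) + 24182) + (11856 - 12645) = (29406 + 24182) - 789 = 53588 - 789 = 52799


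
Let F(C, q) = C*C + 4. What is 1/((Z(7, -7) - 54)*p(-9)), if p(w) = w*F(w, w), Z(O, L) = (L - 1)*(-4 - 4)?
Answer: -1/7650 ≈ -0.00013072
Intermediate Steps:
F(C, q) = 4 + C² (F(C, q) = C² + 4 = 4 + C²)
Z(O, L) = 8 - 8*L (Z(O, L) = (-1 + L)*(-8) = 8 - 8*L)
p(w) = w*(4 + w²)
1/((Z(7, -7) - 54)*p(-9)) = 1/(((8 - 8*(-7)) - 54)*(-9*(4 + (-9)²))) = 1/(((8 + 56) - 54)*(-9*(4 + 81))) = 1/((64 - 54)*(-9*85)) = 1/(10*(-765)) = 1/(-7650) = -1/7650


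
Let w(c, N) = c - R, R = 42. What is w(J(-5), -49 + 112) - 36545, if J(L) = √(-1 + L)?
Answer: -36587 + I*√6 ≈ -36587.0 + 2.4495*I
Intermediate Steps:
w(c, N) = -42 + c (w(c, N) = c - 1*42 = c - 42 = -42 + c)
w(J(-5), -49 + 112) - 36545 = (-42 + √(-1 - 5)) - 36545 = (-42 + √(-6)) - 36545 = (-42 + I*√6) - 36545 = -36587 + I*√6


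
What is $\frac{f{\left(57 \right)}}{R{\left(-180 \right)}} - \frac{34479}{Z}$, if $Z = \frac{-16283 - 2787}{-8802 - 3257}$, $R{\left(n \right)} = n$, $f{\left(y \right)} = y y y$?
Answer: $- \frac{870804861}{38140} \approx -22832.0$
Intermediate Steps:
$f{\left(y \right)} = y^{3}$ ($f{\left(y \right)} = y^{2} y = y^{3}$)
$Z = \frac{19070}{12059}$ ($Z = - \frac{19070}{-12059} = \left(-19070\right) \left(- \frac{1}{12059}\right) = \frac{19070}{12059} \approx 1.5814$)
$\frac{f{\left(57 \right)}}{R{\left(-180 \right)}} - \frac{34479}{Z} = \frac{57^{3}}{-180} - \frac{34479}{\frac{19070}{12059}} = 185193 \left(- \frac{1}{180}\right) - \frac{415782261}{19070} = - \frac{20577}{20} - \frac{415782261}{19070} = - \frac{870804861}{38140}$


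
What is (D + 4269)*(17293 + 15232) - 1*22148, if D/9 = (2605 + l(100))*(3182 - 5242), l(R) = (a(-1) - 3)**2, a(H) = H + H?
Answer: -1585786677923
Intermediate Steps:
a(H) = 2*H
l(R) = 25 (l(R) = (2*(-1) - 3)**2 = (-2 - 3)**2 = (-5)**2 = 25)
D = -48760200 (D = 9*((2605 + 25)*(3182 - 5242)) = 9*(2630*(-2060)) = 9*(-5417800) = -48760200)
(D + 4269)*(17293 + 15232) - 1*22148 = (-48760200 + 4269)*(17293 + 15232) - 1*22148 = -48755931*32525 - 22148 = -1585786655775 - 22148 = -1585786677923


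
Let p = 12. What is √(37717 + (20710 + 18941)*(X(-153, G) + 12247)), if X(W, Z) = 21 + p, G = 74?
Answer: √486951997 ≈ 22067.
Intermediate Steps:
X(W, Z) = 33 (X(W, Z) = 21 + 12 = 33)
√(37717 + (20710 + 18941)*(X(-153, G) + 12247)) = √(37717 + (20710 + 18941)*(33 + 12247)) = √(37717 + 39651*12280) = √(37717 + 486914280) = √486951997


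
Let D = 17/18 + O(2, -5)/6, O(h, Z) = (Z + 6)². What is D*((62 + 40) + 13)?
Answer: 1150/9 ≈ 127.78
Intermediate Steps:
O(h, Z) = (6 + Z)²
D = 10/9 (D = 17/18 + (6 - 5)²/6 = 17*(1/18) + 1²*(⅙) = 17/18 + 1*(⅙) = 17/18 + ⅙ = 10/9 ≈ 1.1111)
D*((62 + 40) + 13) = 10*((62 + 40) + 13)/9 = 10*(102 + 13)/9 = (10/9)*115 = 1150/9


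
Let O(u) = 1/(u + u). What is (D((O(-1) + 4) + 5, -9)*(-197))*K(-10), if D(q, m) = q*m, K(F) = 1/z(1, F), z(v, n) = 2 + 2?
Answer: 30141/8 ≈ 3767.6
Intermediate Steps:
z(v, n) = 4
O(u) = 1/(2*u)
K(F) = ¼ (K(F) = 1/4 = ¼)
D(q, m) = m*q
(D((O(-1) + 4) + 5, -9)*(-197))*K(-10) = (-9*(((½)/(-1) + 4) + 5)*(-197))*(¼) = (-9*(((½)*(-1) + 4) + 5)*(-197))*(¼) = (-9*((-½ + 4) + 5)*(-197))*(¼) = (-9*(7/2 + 5)*(-197))*(¼) = (-9*17/2*(-197))*(¼) = -153/2*(-197)*(¼) = (30141/2)*(¼) = 30141/8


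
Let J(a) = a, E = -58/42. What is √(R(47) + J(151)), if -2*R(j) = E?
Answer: √267582/42 ≈ 12.316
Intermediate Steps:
E = -29/21 (E = -58*1/42 = -29/21 ≈ -1.3810)
R(j) = 29/42 (R(j) = -½*(-29/21) = 29/42)
√(R(47) + J(151)) = √(29/42 + 151) = √(6371/42) = √267582/42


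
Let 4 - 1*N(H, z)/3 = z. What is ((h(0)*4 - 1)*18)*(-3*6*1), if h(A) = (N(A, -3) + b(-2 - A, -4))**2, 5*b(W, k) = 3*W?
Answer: -12693996/25 ≈ -5.0776e+5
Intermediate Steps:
N(H, z) = 12 - 3*z
b(W, k) = 3*W/5 (b(W, k) = (3*W)/5 = 3*W/5)
h(A) = (99/5 - 3*A/5)**2 (h(A) = ((12 - 3*(-3)) + 3*(-2 - A)/5)**2 = ((12 + 9) + (-6/5 - 3*A/5))**2 = (21 + (-6/5 - 3*A/5))**2 = (99/5 - 3*A/5)**2)
((h(0)*4 - 1)*18)*(-3*6*1) = (((9*(-33 + 0)**2/25)*4 - 1)*18)*(-3*6*1) = ((((9/25)*(-33)**2)*4 - 1)*18)*(-18*1) = ((((9/25)*1089)*4 - 1)*18)*(-18) = (((9801/25)*4 - 1)*18)*(-18) = ((39204/25 - 1)*18)*(-18) = ((39179/25)*18)*(-18) = (705222/25)*(-18) = -12693996/25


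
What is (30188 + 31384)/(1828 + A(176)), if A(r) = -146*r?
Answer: -5131/1989 ≈ -2.5797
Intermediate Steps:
(30188 + 31384)/(1828 + A(176)) = (30188 + 31384)/(1828 - 146*176) = 61572/(1828 - 25696) = 61572/(-23868) = 61572*(-1/23868) = -5131/1989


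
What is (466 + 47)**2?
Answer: 263169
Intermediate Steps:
(466 + 47)**2 = 513**2 = 263169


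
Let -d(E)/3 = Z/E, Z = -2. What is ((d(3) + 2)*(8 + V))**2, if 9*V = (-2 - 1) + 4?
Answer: 85264/81 ≈ 1052.6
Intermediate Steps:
V = 1/9 (V = ((-2 - 1) + 4)/9 = (-3 + 4)/9 = (1/9)*1 = 1/9 ≈ 0.11111)
d(E) = 6/E (d(E) = -(-6)/E = 6/E)
((d(3) + 2)*(8 + V))**2 = ((6/3 + 2)*(8 + 1/9))**2 = ((6*(1/3) + 2)*(73/9))**2 = ((2 + 2)*(73/9))**2 = (4*(73/9))**2 = (292/9)**2 = 85264/81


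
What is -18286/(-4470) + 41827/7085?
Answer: 6330460/633399 ≈ 9.9944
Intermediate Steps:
-18286/(-4470) + 41827/7085 = -18286*(-1/4470) + 41827*(1/7085) = 9143/2235 + 41827/7085 = 6330460/633399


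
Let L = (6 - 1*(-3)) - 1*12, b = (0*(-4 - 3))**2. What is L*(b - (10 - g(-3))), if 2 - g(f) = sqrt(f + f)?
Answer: 24 + 3*I*sqrt(6) ≈ 24.0 + 7.3485*I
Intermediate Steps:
b = 0 (b = (0*(-7))**2 = 0**2 = 0)
g(f) = 2 - sqrt(2)*sqrt(f) (g(f) = 2 - sqrt(f + f) = 2 - sqrt(2*f) = 2 - sqrt(2)*sqrt(f))
L = -3 (L = (6 + 3) - 12 = 9 - 12 = -3)
L*(b - (10 - g(-3))) = -3*(0 - (10 - (2 - sqrt(2)*sqrt(-3)))) = -3*(0 - (10 - (2 - sqrt(2)*I*sqrt(3)))) = -3*(0 - (10 - (2 - I*sqrt(6)))) = -3*(0 - (10 + (-2 + I*sqrt(6)))) = -3*(0 - (8 + I*sqrt(6))) = -3*(0 + (-8 - I*sqrt(6))) = -3*(-8 - I*sqrt(6)) = 24 + 3*I*sqrt(6)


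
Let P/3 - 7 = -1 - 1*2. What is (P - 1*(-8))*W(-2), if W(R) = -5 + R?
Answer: -140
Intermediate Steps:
P = 12 (P = 21 + 3*(-1 - 1*2) = 21 + 3*(-1 - 2) = 21 + 3*(-3) = 21 - 9 = 12)
(P - 1*(-8))*W(-2) = (12 - 1*(-8))*(-5 - 2) = (12 + 8)*(-7) = 20*(-7) = -140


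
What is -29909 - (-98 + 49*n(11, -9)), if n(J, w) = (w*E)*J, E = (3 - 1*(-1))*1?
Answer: -10407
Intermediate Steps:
E = 4 (E = (3 + 1)*1 = 4*1 = 4)
n(J, w) = 4*J*w (n(J, w) = (w*4)*J = (4*w)*J = 4*J*w)
-29909 - (-98 + 49*n(11, -9)) = -29909 - (-98 + 49*(4*11*(-9))) = -29909 - (-98 + 49*(-396)) = -29909 - (-98 - 19404) = -29909 - 1*(-19502) = -29909 + 19502 = -10407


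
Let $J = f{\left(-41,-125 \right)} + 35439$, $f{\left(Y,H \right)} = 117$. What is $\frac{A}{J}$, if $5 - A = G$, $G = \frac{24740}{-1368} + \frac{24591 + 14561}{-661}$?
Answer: $\frac{18608579}{8037860472} \approx 0.0023151$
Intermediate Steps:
$G = - \frac{17478269}{226062}$ ($G = 24740 \left(- \frac{1}{1368}\right) + 39152 \left(- \frac{1}{661}\right) = - \frac{6185}{342} - \frac{39152}{661} = - \frac{17478269}{226062} \approx -77.316$)
$A = \frac{18608579}{226062}$ ($A = 5 - - \frac{17478269}{226062} = 5 + \frac{17478269}{226062} = \frac{18608579}{226062} \approx 82.316$)
$J = 35556$ ($J = 117 + 35439 = 35556$)
$\frac{A}{J} = \frac{18608579}{226062 \cdot 35556} = \frac{18608579}{226062} \cdot \frac{1}{35556} = \frac{18608579}{8037860472}$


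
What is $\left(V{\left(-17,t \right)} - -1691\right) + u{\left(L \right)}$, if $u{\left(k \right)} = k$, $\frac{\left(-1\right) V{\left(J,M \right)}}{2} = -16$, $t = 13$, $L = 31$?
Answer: $1754$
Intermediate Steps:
$V{\left(J,M \right)} = 32$ ($V{\left(J,M \right)} = \left(-2\right) \left(-16\right) = 32$)
$\left(V{\left(-17,t \right)} - -1691\right) + u{\left(L \right)} = \left(32 - -1691\right) + 31 = \left(32 + 1691\right) + 31 = 1723 + 31 = 1754$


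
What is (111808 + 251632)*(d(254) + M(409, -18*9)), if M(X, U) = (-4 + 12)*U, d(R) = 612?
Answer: -248592960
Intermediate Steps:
M(X, U) = 8*U
(111808 + 251632)*(d(254) + M(409, -18*9)) = (111808 + 251632)*(612 + 8*(-18*9)) = 363440*(612 + 8*(-162)) = 363440*(612 - 1296) = 363440*(-684) = -248592960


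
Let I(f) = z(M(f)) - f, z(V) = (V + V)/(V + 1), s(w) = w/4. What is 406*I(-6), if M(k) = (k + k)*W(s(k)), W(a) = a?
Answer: 60900/19 ≈ 3205.3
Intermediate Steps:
s(w) = w/4 (s(w) = w*(1/4) = w/4)
M(k) = k**2/2 (M(k) = (k + k)*(k/4) = (2*k)*(k/4) = k**2/2)
z(V) = 2*V/(1 + V) (z(V) = (2*V)/(1 + V) = 2*V/(1 + V))
I(f) = -f + f**2/(1 + f**2/2) (I(f) = 2*(f**2/2)/(1 + f**2/2) - f = f**2/(1 + f**2/2) - f = -f + f**2/(1 + f**2/2))
406*I(-6) = 406*(-6*(-2 - 1*(-6)**2 + 2*(-6))/(2 + (-6)**2)) = 406*(-6*(-2 - 1*36 - 12)/(2 + 36)) = 406*(-6*(-2 - 36 - 12)/38) = 406*(-6*1/38*(-50)) = 406*(150/19) = 60900/19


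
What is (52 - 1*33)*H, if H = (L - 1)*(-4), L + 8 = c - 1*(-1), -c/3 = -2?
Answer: 152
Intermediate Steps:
c = 6 (c = -3*(-2) = 6)
L = -1 (L = -8 + (6 - 1*(-1)) = -8 + (6 + 1) = -8 + 7 = -1)
H = 8 (H = (-1 - 1)*(-4) = -2*(-4) = 8)
(52 - 1*33)*H = (52 - 1*33)*8 = (52 - 33)*8 = 19*8 = 152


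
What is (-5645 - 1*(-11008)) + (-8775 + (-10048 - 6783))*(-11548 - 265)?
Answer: 302489041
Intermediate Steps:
(-5645 - 1*(-11008)) + (-8775 + (-10048 - 6783))*(-11548 - 265) = (-5645 + 11008) + (-8775 - 16831)*(-11813) = 5363 - 25606*(-11813) = 5363 + 302483678 = 302489041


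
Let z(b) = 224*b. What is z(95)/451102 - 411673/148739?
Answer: -91270673863/33548230189 ≈ -2.7206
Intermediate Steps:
z(95)/451102 - 411673/148739 = (224*95)/451102 - 411673/148739 = 21280*(1/451102) - 411673*1/148739 = 10640/225551 - 411673/148739 = -91270673863/33548230189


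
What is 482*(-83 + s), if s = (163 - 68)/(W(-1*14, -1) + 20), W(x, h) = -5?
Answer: -110860/3 ≈ -36953.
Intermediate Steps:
s = 19/3 (s = (163 - 68)/(-5 + 20) = 95/15 = 95*(1/15) = 19/3 ≈ 6.3333)
482*(-83 + s) = 482*(-83 + 19/3) = 482*(-230/3) = -110860/3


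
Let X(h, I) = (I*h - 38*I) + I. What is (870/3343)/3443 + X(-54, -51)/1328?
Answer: 53418828669/15285212272 ≈ 3.4948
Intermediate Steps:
X(h, I) = -37*I + I*h (X(h, I) = (-38*I + I*h) + I = -37*I + I*h)
(870/3343)/3443 + X(-54, -51)/1328 = (870/3343)/3443 - 51*(-37 - 54)/1328 = (870*(1/3343))*(1/3443) - 51*(-91)*(1/1328) = (870/3343)*(1/3443) + 4641*(1/1328) = 870/11509949 + 4641/1328 = 53418828669/15285212272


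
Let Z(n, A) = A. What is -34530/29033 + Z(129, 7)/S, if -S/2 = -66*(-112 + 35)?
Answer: -50166593/42155916 ≈ -1.1900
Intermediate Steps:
S = -10164 (S = -(-132)*(-112 + 35) = -(-132)*(-77) = -2*5082 = -10164)
-34530/29033 + Z(129, 7)/S = -34530/29033 + 7/(-10164) = -34530*1/29033 + 7*(-1/10164) = -34530/29033 - 1/1452 = -50166593/42155916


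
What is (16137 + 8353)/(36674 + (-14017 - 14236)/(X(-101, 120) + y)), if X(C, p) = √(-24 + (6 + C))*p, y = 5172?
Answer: 1022420946715800/1530870434230369 - 3321196656*I*√119/1530870434230369 ≈ 0.66787 - 2.3666e-5*I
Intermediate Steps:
X(C, p) = p*√(-18 + C) (X(C, p) = √(-18 + C)*p = p*√(-18 + C))
(16137 + 8353)/(36674 + (-14017 - 14236)/(X(-101, 120) + y)) = (16137 + 8353)/(36674 + (-14017 - 14236)/(120*√(-18 - 101) + 5172)) = 24490/(36674 - 28253/(120*√(-119) + 5172)) = 24490/(36674 - 28253/(120*(I*√119) + 5172)) = 24490/(36674 - 28253/(120*I*√119 + 5172)) = 24490/(36674 - 28253/(5172 + 120*I*√119))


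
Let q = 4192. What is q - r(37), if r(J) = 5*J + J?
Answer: 3970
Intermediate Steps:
r(J) = 6*J
q - r(37) = 4192 - 6*37 = 4192 - 1*222 = 4192 - 222 = 3970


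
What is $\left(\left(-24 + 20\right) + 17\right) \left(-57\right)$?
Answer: $-741$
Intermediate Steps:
$\left(\left(-24 + 20\right) + 17\right) \left(-57\right) = \left(-4 + 17\right) \left(-57\right) = 13 \left(-57\right) = -741$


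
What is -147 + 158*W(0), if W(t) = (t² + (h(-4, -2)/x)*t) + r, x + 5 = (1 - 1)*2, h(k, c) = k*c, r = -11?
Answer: -1885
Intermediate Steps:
h(k, c) = c*k
x = -5 (x = -5 + (1 - 1)*2 = -5 + 0*2 = -5 + 0 = -5)
W(t) = -11 + t² - 8*t/5 (W(t) = (t² + (-2*(-4)/(-5))*t) - 11 = (t² + (8*(-⅕))*t) - 11 = (t² - 8*t/5) - 11 = -11 + t² - 8*t/5)
-147 + 158*W(0) = -147 + 158*(-11 + 0² - 8/5*0) = -147 + 158*(-11 + 0 + 0) = -147 + 158*(-11) = -147 - 1738 = -1885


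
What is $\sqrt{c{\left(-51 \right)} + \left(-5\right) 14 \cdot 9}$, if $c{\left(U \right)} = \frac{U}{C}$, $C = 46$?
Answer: $\frac{i \sqrt{1335426}}{46} \approx 25.122 i$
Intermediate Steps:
$c{\left(U \right)} = \frac{U}{46}$
$\sqrt{c{\left(-51 \right)} + \left(-5\right) 14 \cdot 9} = \sqrt{\frac{1}{46} \left(-51\right) + \left(-5\right) 14 \cdot 9} = \sqrt{- \frac{51}{46} - 630} = \sqrt{- \frac{29031}{46}} = \frac{i \sqrt{1335426}}{46}$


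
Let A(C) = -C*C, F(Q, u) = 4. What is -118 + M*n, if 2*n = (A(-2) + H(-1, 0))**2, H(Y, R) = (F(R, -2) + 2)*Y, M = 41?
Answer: 1932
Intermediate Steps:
H(Y, R) = 6*Y (H(Y, R) = (4 + 2)*Y = 6*Y)
A(C) = -C**2
n = 50 (n = (-1*(-2)**2 + 6*(-1))**2/2 = (-1*4 - 6)**2/2 = (-4 - 6)**2/2 = (1/2)*(-10)**2 = (1/2)*100 = 50)
-118 + M*n = -118 + 41*50 = -118 + 2050 = 1932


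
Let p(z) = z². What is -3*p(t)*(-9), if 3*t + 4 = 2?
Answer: 12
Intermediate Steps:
t = -⅔ (t = -4/3 + (⅓)*2 = -4/3 + ⅔ = -⅔ ≈ -0.66667)
-3*p(t)*(-9) = -3*(-⅔)²*(-9) = -3*4/9*(-9) = -4/3*(-9) = 12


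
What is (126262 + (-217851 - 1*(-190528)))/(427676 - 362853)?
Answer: 98939/64823 ≈ 1.5263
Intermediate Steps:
(126262 + (-217851 - 1*(-190528)))/(427676 - 362853) = (126262 + (-217851 + 190528))/64823 = (126262 - 27323)*(1/64823) = 98939*(1/64823) = 98939/64823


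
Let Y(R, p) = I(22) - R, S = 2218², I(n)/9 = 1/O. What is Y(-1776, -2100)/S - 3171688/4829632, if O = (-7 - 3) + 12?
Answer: -243665563699/371242039612 ≈ -0.65635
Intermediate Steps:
O = 2 (O = -10 + 12 = 2)
I(n) = 9/2
S = 4919524
Y(R, p) = 9/2 - R
Y(-1776, -2100)/S - 3171688/4829632 = (9/2 - 1*(-1776))/4919524 - 3171688/4829632 = (9/2 + 1776)*(1/4919524) - 3171688*1/4829632 = (3561/2)*(1/4919524) - 396461/603704 = 3561/9839048 - 396461/603704 = -243665563699/371242039612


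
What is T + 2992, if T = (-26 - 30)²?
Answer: 6128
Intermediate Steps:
T = 3136 (T = (-56)² = 3136)
T + 2992 = 3136 + 2992 = 6128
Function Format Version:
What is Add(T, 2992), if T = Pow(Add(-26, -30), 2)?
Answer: 6128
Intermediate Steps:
T = 3136 (T = Pow(-56, 2) = 3136)
Add(T, 2992) = Add(3136, 2992) = 6128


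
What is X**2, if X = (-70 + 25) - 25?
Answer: 4900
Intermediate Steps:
X = -70 (X = -45 - 25 = -70)
X**2 = (-70)**2 = 4900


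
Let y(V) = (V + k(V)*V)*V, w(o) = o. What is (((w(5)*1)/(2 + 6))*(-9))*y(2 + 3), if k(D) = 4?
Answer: -5625/8 ≈ -703.13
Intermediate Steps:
y(V) = 5*V² (y(V) = (V + 4*V)*V = (5*V)*V = 5*V²)
(((w(5)*1)/(2 + 6))*(-9))*y(2 + 3) = (((5*1)/(2 + 6))*(-9))*(5*(2 + 3)²) = ((5/8)*(-9))*(5*5²) = ((5*(⅛))*(-9))*(5*25) = ((5/8)*(-9))*125 = -45/8*125 = -5625/8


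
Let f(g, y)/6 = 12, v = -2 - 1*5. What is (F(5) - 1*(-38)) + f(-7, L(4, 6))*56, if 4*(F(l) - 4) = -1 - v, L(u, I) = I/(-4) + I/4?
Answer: 8151/2 ≈ 4075.5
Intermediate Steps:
L(u, I) = 0 (L(u, I) = I*(-1/4) + I*(1/4) = -I/4 + I/4 = 0)
v = -7 (v = -2 - 5 = -7)
f(g, y) = 72 (f(g, y) = 6*12 = 72)
F(l) = 11/2 (F(l) = 4 + (-1 - 1*(-7))/4 = 4 + (-1 + 7)/4 = 4 + (1/4)*6 = 4 + 3/2 = 11/2)
(F(5) - 1*(-38)) + f(-7, L(4, 6))*56 = (11/2 - 1*(-38)) + 72*56 = (11/2 + 38) + 4032 = 87/2 + 4032 = 8151/2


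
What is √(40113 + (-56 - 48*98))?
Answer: √35353 ≈ 188.02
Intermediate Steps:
√(40113 + (-56 - 48*98)) = √(40113 + (-56 - 4704)) = √(40113 - 4760) = √35353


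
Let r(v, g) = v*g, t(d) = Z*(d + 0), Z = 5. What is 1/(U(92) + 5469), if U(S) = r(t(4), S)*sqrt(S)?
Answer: -5469/281565239 + 3680*sqrt(23)/281565239 ≈ 4.3257e-5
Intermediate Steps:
t(d) = 5*d (t(d) = 5*(d + 0) = 5*d)
r(v, g) = g*v
U(S) = 20*S**(3/2) (U(S) = (S*(5*4))*sqrt(S) = (S*20)*sqrt(S) = (20*S)*sqrt(S) = 20*S**(3/2))
1/(U(92) + 5469) = 1/(20*92**(3/2) + 5469) = 1/(20*(184*sqrt(23)) + 5469) = 1/(3680*sqrt(23) + 5469) = 1/(5469 + 3680*sqrt(23))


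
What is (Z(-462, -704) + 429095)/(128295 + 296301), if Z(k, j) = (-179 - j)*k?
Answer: 186545/424596 ≈ 0.43935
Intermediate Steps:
Z(k, j) = k*(-179 - j)
(Z(-462, -704) + 429095)/(128295 + 296301) = (-1*(-462)*(179 - 704) + 429095)/(128295 + 296301) = (-1*(-462)*(-525) + 429095)/424596 = (-242550 + 429095)*(1/424596) = 186545*(1/424596) = 186545/424596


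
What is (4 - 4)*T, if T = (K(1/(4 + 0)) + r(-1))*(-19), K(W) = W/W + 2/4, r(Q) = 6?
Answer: 0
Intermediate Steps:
K(W) = 3/2 (K(W) = 1 + 2*(¼) = 1 + ½ = 3/2)
T = -285/2 (T = (3/2 + 6)*(-19) = (15/2)*(-19) = -285/2 ≈ -142.50)
(4 - 4)*T = (4 - 4)*(-285/2) = 0*(-285/2) = 0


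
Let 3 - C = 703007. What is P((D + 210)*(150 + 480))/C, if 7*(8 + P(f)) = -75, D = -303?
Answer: 131/4921028 ≈ 2.6620e-5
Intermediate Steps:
C = -703004 (C = 3 - 1*703007 = 3 - 703007 = -703004)
P(f) = -131/7 (P(f) = -8 + (⅐)*(-75) = -8 - 75/7 = -131/7)
P((D + 210)*(150 + 480))/C = -131/7/(-703004) = -131/7*(-1/703004) = 131/4921028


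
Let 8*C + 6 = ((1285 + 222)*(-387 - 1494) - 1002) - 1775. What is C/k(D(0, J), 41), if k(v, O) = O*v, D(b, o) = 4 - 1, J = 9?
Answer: -1418725/492 ≈ -2883.6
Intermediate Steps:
D(b, o) = 3
C = -1418725/4 (C = -¾ + (((1285 + 222)*(-387 - 1494) - 1002) - 1775)/8 = -¾ + ((1507*(-1881) - 1002) - 1775)/8 = -¾ + ((-2834667 - 1002) - 1775)/8 = -¾ + (-2835669 - 1775)/8 = -¾ + (⅛)*(-2837444) = -¾ - 709361/2 = -1418725/4 ≈ -3.5468e+5)
C/k(D(0, J), 41) = -1418725/(4*(41*3)) = -1418725/4/123 = -1418725/4*1/123 = -1418725/492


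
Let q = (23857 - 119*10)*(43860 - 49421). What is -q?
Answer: 126051187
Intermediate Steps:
q = -126051187 (q = (23857 - 1190)*(-5561) = 22667*(-5561) = -126051187)
-q = -1*(-126051187) = 126051187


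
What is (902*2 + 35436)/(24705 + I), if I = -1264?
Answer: 37240/23441 ≈ 1.5887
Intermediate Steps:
(902*2 + 35436)/(24705 + I) = (902*2 + 35436)/(24705 - 1264) = (1804 + 35436)/23441 = 37240*(1/23441) = 37240/23441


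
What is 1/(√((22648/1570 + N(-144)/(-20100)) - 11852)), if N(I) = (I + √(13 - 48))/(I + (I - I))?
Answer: 120*√31557/√(-5379240107088 + 157*I*√35) ≈ 7.9351e-13 - 0.0091911*I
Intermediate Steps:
N(I) = (I + I*√35)/I (N(I) = (I + √(-35))/(I + 0) = (I + I*√35)/I)
1/(√((22648/1570 + N(-144)/(-20100)) - 11852)) = 1/(√((22648/1570 + ((-144 + I*√35)/(-144))/(-20100)) - 11852)) = 1/(√((22648*(1/1570) - (-144 + I*√35)/144*(-1/20100)) - 11852)) = 1/(√((11324/785 + (1 - I*√35/144)*(-1/20100)) - 11852)) = 1/(√((11324/785 + (-1/20100 + I*√35/2894400)) - 11852)) = 1/(√((45522323/3155700 + I*√35/2894400) - 11852)) = 1/(√(-37355834077/3155700 + I*√35/2894400)) = (-37355834077/3155700 + I*√35/2894400)^(-½)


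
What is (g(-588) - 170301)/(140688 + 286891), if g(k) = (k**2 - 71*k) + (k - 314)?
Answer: 216289/427579 ≈ 0.50585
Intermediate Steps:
g(k) = -314 + k**2 - 70*k (g(k) = (k**2 - 71*k) + (-314 + k) = -314 + k**2 - 70*k)
(g(-588) - 170301)/(140688 + 286891) = ((-314 + (-588)**2 - 70*(-588)) - 170301)/(140688 + 286891) = ((-314 + 345744 + 41160) - 170301)/427579 = (386590 - 170301)*(1/427579) = 216289*(1/427579) = 216289/427579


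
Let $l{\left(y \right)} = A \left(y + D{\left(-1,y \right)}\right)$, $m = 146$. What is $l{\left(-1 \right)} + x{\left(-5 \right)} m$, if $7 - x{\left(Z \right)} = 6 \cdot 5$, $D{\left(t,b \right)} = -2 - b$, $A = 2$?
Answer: $-3362$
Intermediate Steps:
$x{\left(Z \right)} = -23$ ($x{\left(Z \right)} = 7 - 6 \cdot 5 = 7 - 30 = -23$)
$l{\left(y \right)} = -4$ ($l{\left(y \right)} = 2 \left(y - \left(2 + y\right)\right) = 2 \left(-2\right) = -4$)
$l{\left(-1 \right)} + x{\left(-5 \right)} m = -4 - 3358 = -3362$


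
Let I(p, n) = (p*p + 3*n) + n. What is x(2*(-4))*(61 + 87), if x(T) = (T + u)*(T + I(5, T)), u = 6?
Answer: 4440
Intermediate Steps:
I(p, n) = p**2 + 4*n (I(p, n) = (p**2 + 3*n) + n = p**2 + 4*n)
x(T) = (6 + T)*(25 + 5*T) (x(T) = (T + 6)*(T + (5**2 + 4*T)) = (6 + T)*(T + (25 + 4*T)) = (6 + T)*(25 + 5*T))
x(2*(-4))*(61 + 87) = (150 + 5*(2*(-4))**2 + 55*(2*(-4)))*(61 + 87) = (150 + 5*(-8)**2 + 55*(-8))*148 = (150 + 5*64 - 440)*148 = (150 + 320 - 440)*148 = 30*148 = 4440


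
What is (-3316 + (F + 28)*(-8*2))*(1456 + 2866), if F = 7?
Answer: -16752072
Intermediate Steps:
(-3316 + (F + 28)*(-8*2))*(1456 + 2866) = (-3316 + (7 + 28)*(-8*2))*(1456 + 2866) = (-3316 + 35*(-16))*4322 = (-3316 - 560)*4322 = -3876*4322 = -16752072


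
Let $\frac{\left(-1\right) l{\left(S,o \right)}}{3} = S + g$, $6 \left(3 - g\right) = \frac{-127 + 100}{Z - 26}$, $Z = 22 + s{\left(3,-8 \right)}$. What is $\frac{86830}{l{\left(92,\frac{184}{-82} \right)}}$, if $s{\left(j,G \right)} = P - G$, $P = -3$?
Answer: $- \frac{173660}{597} \approx -290.89$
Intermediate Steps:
$s{\left(j,G \right)} = -3 - G$
$Z = 27$ ($Z = 22 - -5 = 22 + \left(-3 + 8\right) = 22 + 5 = 27$)
$g = \frac{15}{2}$ ($g = 3 - \frac{\left(-127 + 100\right) \frac{1}{27 - 26}}{6} = 3 - \frac{\left(-27\right) 1^{-1}}{6} = 3 - \frac{\left(-27\right) 1}{6} = 3 - - \frac{9}{2} = 3 + \frac{9}{2} = \frac{15}{2} \approx 7.5$)
$l{\left(S,o \right)} = - \frac{45}{2} - 3 S$ ($l{\left(S,o \right)} = - 3 \left(S + \frac{15}{2}\right) = - 3 \left(\frac{15}{2} + S\right) = - \frac{45}{2} - 3 S$)
$\frac{86830}{l{\left(92,\frac{184}{-82} \right)}} = \frac{86830}{- \frac{45}{2} - 276} = \frac{86830}{- \frac{597}{2}} = 86830 \left(- \frac{2}{597}\right) = - \frac{173660}{597}$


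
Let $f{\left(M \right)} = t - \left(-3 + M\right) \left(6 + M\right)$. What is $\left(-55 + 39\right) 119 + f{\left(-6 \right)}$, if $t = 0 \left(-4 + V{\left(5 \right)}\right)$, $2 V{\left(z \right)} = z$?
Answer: $-1904$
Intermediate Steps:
$V{\left(z \right)} = \frac{z}{2}$
$t = 0$ ($t = 0 \left(-4 + \frac{1}{2} \cdot 5\right) = 0 \left(-4 + \frac{5}{2}\right) = 0 \left(- \frac{3}{2}\right) = 0$)
$f{\left(M \right)} = - \left(-3 + M\right) \left(6 + M\right)$ ($f{\left(M \right)} = 0 - \left(-3 + M\right) \left(6 + M\right) = - \left(-3 + M\right) \left(6 + M\right)$)
$\left(-55 + 39\right) 119 + f{\left(-6 \right)} = \left(-55 + 39\right) 119 - 0 = \left(-16\right) 119 + \left(18 - 36 + 18\right) = -1904 + \left(18 - 36 + 18\right) = -1904 + 0 = -1904$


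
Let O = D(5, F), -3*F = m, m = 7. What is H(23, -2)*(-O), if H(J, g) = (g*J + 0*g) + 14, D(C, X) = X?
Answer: -224/3 ≈ -74.667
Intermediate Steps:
F = -7/3 (F = -⅓*7 = -7/3 ≈ -2.3333)
H(J, g) = 14 + J*g (H(J, g) = (J*g + 0) + 14 = J*g + 14 = 14 + J*g)
O = -7/3 ≈ -2.3333
H(23, -2)*(-O) = (14 + 23*(-2))*(-1*(-7/3)) = (14 - 46)*(7/3) = -32*7/3 = -224/3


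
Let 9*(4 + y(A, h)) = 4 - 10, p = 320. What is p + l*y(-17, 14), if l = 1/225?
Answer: 215986/675 ≈ 319.98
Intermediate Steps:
y(A, h) = -14/3 (y(A, h) = -4 + (4 - 10)/9 = -4 + (⅑)*(-6) = -4 - ⅔ = -14/3)
l = 1/225 ≈ 0.0044444
p + l*y(-17, 14) = 320 + (1/225)*(-14/3) = 320 - 14/675 = 215986/675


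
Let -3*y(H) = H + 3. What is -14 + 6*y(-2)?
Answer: -16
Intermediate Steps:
y(H) = -1 - H/3 (y(H) = -(H + 3)/3 = -(3 + H)/3 = -1 - H/3)
-14 + 6*y(-2) = -14 + 6*(-1 - 1/3*(-2)) = -14 + 6*(-1 + 2/3) = -14 + 6*(-1/3) = -14 - 2 = -16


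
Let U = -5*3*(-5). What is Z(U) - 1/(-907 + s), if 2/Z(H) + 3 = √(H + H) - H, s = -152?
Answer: -26545/1047351 - 5*√6/2967 ≈ -0.029473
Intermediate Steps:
U = 75 (U = -15*(-5) = 75)
Z(H) = 2/(-3 - H + √2*√H) (Z(H) = 2/(-3 + (√(H + H) - H)) = 2/(-3 + (√(2*H) - H)) = 2/(-3 + (√2*√H - H)) = 2/(-3 + (-H + √2*√H)) = 2/(-3 - H + √2*√H))
Z(U) - 1/(-907 + s) = -2/(3 + 75 - √2*√75) - 1/(-907 - 152) = -2/(3 + 75 - √2*5*√3) - 1/(-1059) = -2/(3 + 75 - 5*√6) - 1*(-1/1059) = -2/(78 - 5*√6) + 1/1059 = 1/1059 - 2/(78 - 5*√6)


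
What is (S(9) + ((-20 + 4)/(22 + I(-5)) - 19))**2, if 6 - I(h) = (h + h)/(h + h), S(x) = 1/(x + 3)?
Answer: 4439449/11664 ≈ 380.61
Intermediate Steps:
S(x) = 1/(3 + x)
I(h) = 5 (I(h) = 6 - (h + h)/(h + h) = 6 - 2*h/(2*h) = 6 - 2*h*1/(2*h) = 6 - 1*1 = 6 - 1 = 5)
(S(9) + ((-20 + 4)/(22 + I(-5)) - 19))**2 = (1/(3 + 9) + ((-20 + 4)/(22 + 5) - 19))**2 = (1/12 + (-16/27 - 19))**2 = (1/12 - 529/27)**2 = (-2107/108)**2 = 4439449/11664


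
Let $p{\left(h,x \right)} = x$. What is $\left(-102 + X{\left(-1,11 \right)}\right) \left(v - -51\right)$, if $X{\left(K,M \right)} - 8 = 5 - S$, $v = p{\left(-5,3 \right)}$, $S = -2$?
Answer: $-4698$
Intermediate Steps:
$v = 3$
$X{\left(K,M \right)} = 15$ ($X{\left(K,M \right)} = 8 + \left(5 - -2\right) = 8 + \left(5 + 2\right) = 8 + 7 = 15$)
$\left(-102 + X{\left(-1,11 \right)}\right) \left(v - -51\right) = \left(-102 + 15\right) \left(3 - -51\right) = - 87 \left(3 + 51\right) = \left(-87\right) 54 = -4698$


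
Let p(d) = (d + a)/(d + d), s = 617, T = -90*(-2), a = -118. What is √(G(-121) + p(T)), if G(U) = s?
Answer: √555455/30 ≈ 24.843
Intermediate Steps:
T = 180
G(U) = 617
p(d) = (-118 + d)/(2*d) (p(d) = (d - 118)/(d + d) = (-118 + d)/((2*d)) = (-118 + d)*(1/(2*d)) = (-118 + d)/(2*d))
√(G(-121) + p(T)) = √(617 + (½)*(-118 + 180)/180) = √(617 + (½)*(1/180)*62) = √(617 + 31/180) = √(111091/180) = √555455/30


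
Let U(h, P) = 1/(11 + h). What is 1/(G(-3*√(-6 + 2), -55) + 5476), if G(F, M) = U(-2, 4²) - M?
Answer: 9/49780 ≈ 0.00018080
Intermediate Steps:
G(F, M) = ⅑ - M (G(F, M) = 1/(11 - 2) - M = 1/9 - M = ⅑ - M)
1/(G(-3*√(-6 + 2), -55) + 5476) = 1/((⅑ - 1*(-55)) + 5476) = 1/((⅑ + 55) + 5476) = 1/(496/9 + 5476) = 1/(49780/9) = 9/49780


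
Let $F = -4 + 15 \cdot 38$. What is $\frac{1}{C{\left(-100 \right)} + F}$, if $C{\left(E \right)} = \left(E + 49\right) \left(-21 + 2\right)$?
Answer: $\frac{1}{1535} \approx 0.00065147$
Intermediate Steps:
$F = 566$ ($F = -4 + 570 = 566$)
$C{\left(E \right)} = -931 - 19 E$ ($C{\left(E \right)} = \left(49 + E\right) \left(-19\right) = -931 - 19 E$)
$\frac{1}{C{\left(-100 \right)} + F} = \frac{1}{\left(-931 - -1900\right) + 566} = \frac{1}{\left(-931 + 1900\right) + 566} = \frac{1}{969 + 566} = \frac{1}{1535}$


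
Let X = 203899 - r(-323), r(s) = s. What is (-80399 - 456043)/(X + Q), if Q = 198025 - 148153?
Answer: -89407/42349 ≈ -2.1112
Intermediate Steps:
Q = 49872
X = 204222 (X = 203899 - 1*(-323) = 203899 + 323 = 204222)
(-80399 - 456043)/(X + Q) = (-80399 - 456043)/(204222 + 49872) = -536442/254094 = -536442*1/254094 = -89407/42349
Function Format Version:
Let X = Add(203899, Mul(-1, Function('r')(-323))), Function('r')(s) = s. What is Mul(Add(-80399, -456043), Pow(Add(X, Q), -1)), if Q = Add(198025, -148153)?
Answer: Rational(-89407, 42349) ≈ -2.1112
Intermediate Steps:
Q = 49872
X = 204222 (X = Add(203899, Mul(-1, -323)) = Add(203899, 323) = 204222)
Mul(Add(-80399, -456043), Pow(Add(X, Q), -1)) = Mul(Add(-80399, -456043), Pow(Add(204222, 49872), -1)) = Mul(-536442, Pow(254094, -1)) = Mul(-536442, Rational(1, 254094)) = Rational(-89407, 42349)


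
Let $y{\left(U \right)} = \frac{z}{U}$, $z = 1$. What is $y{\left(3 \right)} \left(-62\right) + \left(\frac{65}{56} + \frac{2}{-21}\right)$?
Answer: $- \frac{3293}{168} \approx -19.601$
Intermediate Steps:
$y{\left(U \right)} = \frac{1}{U}$ ($y{\left(U \right)} = 1 \frac{1}{U} = \frac{1}{U}$)
$y{\left(3 \right)} \left(-62\right) + \left(\frac{65}{56} + \frac{2}{-21}\right) = \frac{1}{3} \left(-62\right) + \left(\frac{65}{56} + \frac{2}{-21}\right) = \frac{1}{3} \left(-62\right) + \left(65 \cdot \frac{1}{56} + 2 \left(- \frac{1}{21}\right)\right) = - \frac{62}{3} + \left(\frac{65}{56} - \frac{2}{21}\right) = - \frac{62}{3} + \frac{179}{168} = - \frac{3293}{168}$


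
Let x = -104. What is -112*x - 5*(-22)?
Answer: 11758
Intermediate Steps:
-112*x - 5*(-22) = -112*(-104) - 5*(-22) = 11648 + 110 = 11758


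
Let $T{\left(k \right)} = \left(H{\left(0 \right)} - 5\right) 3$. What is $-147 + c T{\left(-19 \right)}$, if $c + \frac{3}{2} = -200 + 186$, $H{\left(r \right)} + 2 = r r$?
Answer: $\frac{357}{2} \approx 178.5$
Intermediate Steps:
$H{\left(r \right)} = -2 + r^{2}$ ($H{\left(r \right)} = -2 + r r = -2 + r^{2}$)
$c = - \frac{31}{2}$ ($c = - \frac{3}{2} + \left(-200 + 186\right) = - \frac{3}{2} - 14 = - \frac{31}{2} \approx -15.5$)
$T{\left(k \right)} = -21$ ($T{\left(k \right)} = \left(\left(-2 + 0^{2}\right) - 5\right) 3 = \left(\left(-2 + 0\right) - 5\right) 3 = \left(-2 - 5\right) 3 = \left(-7\right) 3 = -21$)
$-147 + c T{\left(-19 \right)} = -147 - - \frac{651}{2} = -147 + \frac{651}{2} = \frac{357}{2}$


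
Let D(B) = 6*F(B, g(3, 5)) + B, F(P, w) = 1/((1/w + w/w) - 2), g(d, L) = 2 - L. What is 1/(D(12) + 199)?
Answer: 2/413 ≈ 0.0048426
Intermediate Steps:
F(P, w) = 1/(-1 + 1/w) (F(P, w) = 1/((1/w + 1) - 2) = 1/((1 + 1/w) - 2) = 1/(-1 + 1/w))
D(B) = -9/2 + B (D(B) = 6*(-(2 - 1*5)/(-1 + (2 - 1*5))) + B = 6*(-(2 - 5)/(-1 + (2 - 5))) + B = 6*(-1*(-3)/(-1 - 3)) + B = 6*(-1*(-3)/(-4)) + B = 6*(-1*(-3)*(-¼)) + B = 6*(-¾) + B = -9/2 + B)
1/(D(12) + 199) = 1/((-9/2 + 12) + 199) = 1/(15/2 + 199) = 1/(413/2) = 2/413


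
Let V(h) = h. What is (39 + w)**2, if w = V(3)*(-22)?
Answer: 729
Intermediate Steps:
w = -66 (w = 3*(-22) = -66)
(39 + w)**2 = (39 - 66)**2 = (-27)**2 = 729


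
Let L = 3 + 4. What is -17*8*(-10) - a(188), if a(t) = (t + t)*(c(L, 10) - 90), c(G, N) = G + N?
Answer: 28808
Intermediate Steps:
L = 7
a(t) = -146*t (a(t) = (t + t)*((7 + 10) - 90) = (2*t)*(17 - 90) = (2*t)*(-73) = -146*t)
-17*8*(-10) - a(188) = -17*8*(-10) - (-146)*188 = -136*(-10) - 1*(-27448) = 1360 + 27448 = 28808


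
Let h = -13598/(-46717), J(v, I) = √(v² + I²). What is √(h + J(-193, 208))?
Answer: √(635257766 + 2182478089*√80513)/46717 ≈ 16.853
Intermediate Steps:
J(v, I) = √(I² + v²)
h = 13598/46717 (h = -13598*(-1/46717) = 13598/46717 ≈ 0.29107)
√(h + J(-193, 208)) = √(13598/46717 + √(208² + (-193)²)) = √(13598/46717 + √(43264 + 37249)) = √(13598/46717 + √80513)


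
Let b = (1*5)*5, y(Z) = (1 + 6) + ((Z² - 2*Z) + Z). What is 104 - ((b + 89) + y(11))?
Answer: -127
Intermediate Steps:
y(Z) = 7 + Z² - Z (y(Z) = 7 + (Z² - Z) = 7 + Z² - Z)
b = 25 (b = 5*5 = 25)
104 - ((b + 89) + y(11)) = 104 - ((25 + 89) + (7 + 11² - 1*11)) = 104 - (114 + (7 + 121 - 11)) = 104 - (114 + 117) = 104 - 1*231 = 104 - 231 = -127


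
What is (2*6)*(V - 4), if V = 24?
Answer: 240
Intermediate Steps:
(2*6)*(V - 4) = (2*6)*(24 - 4) = 12*20 = 240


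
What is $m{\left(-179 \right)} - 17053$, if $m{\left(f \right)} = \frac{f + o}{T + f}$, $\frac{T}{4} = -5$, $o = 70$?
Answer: $- \frac{3393438}{199} \approx -17052.0$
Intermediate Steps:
$T = -20$ ($T = 4 \left(-5\right) = -20$)
$m{\left(f \right)} = \frac{70 + f}{-20 + f}$ ($m{\left(f \right)} = \frac{f + 70}{-20 + f} = \frac{70 + f}{-20 + f}$)
$m{\left(-179 \right)} - 17053 = \frac{70 - 179}{-20 - 179} - 17053 = \frac{1}{-199} \left(-109\right) - 17053 = \left(- \frac{1}{199}\right) \left(-109\right) - 17053 = \frac{109}{199} - 17053 = - \frac{3393438}{199}$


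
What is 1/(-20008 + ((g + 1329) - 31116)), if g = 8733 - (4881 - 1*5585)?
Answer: -1/40358 ≈ -2.4778e-5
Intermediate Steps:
g = 9437 (g = 8733 - (4881 - 5585) = 8733 - 1*(-704) = 8733 + 704 = 9437)
1/(-20008 + ((g + 1329) - 31116)) = 1/(-20008 + ((9437 + 1329) - 31116)) = 1/(-20008 + (10766 - 31116)) = 1/(-20008 - 20350) = 1/(-40358) = -1/40358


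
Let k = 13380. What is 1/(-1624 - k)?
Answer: -1/15004 ≈ -6.6649e-5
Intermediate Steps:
1/(-1624 - k) = 1/(-1624 - 1*13380) = 1/(-1624 - 13380) = 1/(-15004) = -1/15004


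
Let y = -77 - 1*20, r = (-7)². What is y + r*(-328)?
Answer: -16169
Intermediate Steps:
r = 49
y = -97 (y = -77 - 20 = -97)
y + r*(-328) = -97 + 49*(-328) = -97 - 16072 = -16169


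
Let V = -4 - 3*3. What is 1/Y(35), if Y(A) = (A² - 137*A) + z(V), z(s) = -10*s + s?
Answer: -1/3453 ≈ -0.00028960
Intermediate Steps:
V = -13 (V = -4 - 9 = -13)
z(s) = -9*s
Y(A) = 117 + A² - 137*A (Y(A) = (A² - 137*A) - 9*(-13) = (A² - 137*A) + 117 = 117 + A² - 137*A)
1/Y(35) = 1/(117 + 35² - 137*35) = 1/(117 + 1225 - 4795) = 1/(-3453) = -1/3453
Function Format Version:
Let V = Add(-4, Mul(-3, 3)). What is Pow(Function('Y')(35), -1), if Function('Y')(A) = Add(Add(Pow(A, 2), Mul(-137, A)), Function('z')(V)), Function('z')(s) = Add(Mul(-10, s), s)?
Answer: Rational(-1, 3453) ≈ -0.00028960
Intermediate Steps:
V = -13 (V = Add(-4, -9) = -13)
Function('z')(s) = Mul(-9, s)
Function('Y')(A) = Add(117, Pow(A, 2), Mul(-137, A)) (Function('Y')(A) = Add(Add(Pow(A, 2), Mul(-137, A)), Mul(-9, -13)) = Add(Add(Pow(A, 2), Mul(-137, A)), 117) = Add(117, Pow(A, 2), Mul(-137, A)))
Pow(Function('Y')(35), -1) = Pow(Add(117, Pow(35, 2), Mul(-137, 35)), -1) = Pow(Add(117, 1225, -4795), -1) = Pow(-3453, -1) = Rational(-1, 3453)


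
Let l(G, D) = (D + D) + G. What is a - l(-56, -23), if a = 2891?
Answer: 2993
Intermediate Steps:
l(G, D) = G + 2*D (l(G, D) = 2*D + G = G + 2*D)
a - l(-56, -23) = 2891 - (-56 + 2*(-23)) = 2891 - (-56 - 46) = 2891 - 1*(-102) = 2891 + 102 = 2993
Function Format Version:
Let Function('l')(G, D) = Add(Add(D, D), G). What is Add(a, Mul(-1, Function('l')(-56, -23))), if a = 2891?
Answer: 2993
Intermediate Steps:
Function('l')(G, D) = Add(G, Mul(2, D)) (Function('l')(G, D) = Add(Mul(2, D), G) = Add(G, Mul(2, D)))
Add(a, Mul(-1, Function('l')(-56, -23))) = Add(2891, Mul(-1, Add(-56, Mul(2, -23)))) = Add(2891, Mul(-1, Add(-56, -46))) = Add(2891, Mul(-1, -102)) = Add(2891, 102) = 2993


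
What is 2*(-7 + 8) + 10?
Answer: 12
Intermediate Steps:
2*(-7 + 8) + 10 = 2*1 + 10 = 2 + 10 = 12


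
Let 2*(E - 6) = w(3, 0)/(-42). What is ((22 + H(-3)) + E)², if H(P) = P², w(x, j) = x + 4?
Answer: 196249/144 ≈ 1362.8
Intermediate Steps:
w(x, j) = 4 + x
E = 71/12 (E = 6 + ((4 + 3)/(-42))/2 = 6 + (7*(-1/42))/2 = 6 + (½)*(-⅙) = 6 - 1/12 = 71/12 ≈ 5.9167)
((22 + H(-3)) + E)² = ((22 + (-3)²) + 71/12)² = ((22 + 9) + 71/12)² = (31 + 71/12)² = (443/12)² = 196249/144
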